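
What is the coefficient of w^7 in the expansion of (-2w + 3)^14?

-960740352

The general term is C(14,j)·(-2w)^j·(3)^(14-j); the w^7 term has j = 7.
C(14,7) = 3432.
Coefficient = C(14,7) · (-2)^7 · 3^7 = 3432 · (-128) · 2187 = -960740352.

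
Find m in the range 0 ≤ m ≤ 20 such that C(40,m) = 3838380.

6

C(40,m) increases on 0 ≤ m ≤ 20. C(40,5) = 658008 and C(40,6) = 3838380, so m = 6.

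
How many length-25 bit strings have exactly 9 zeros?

2042975

Choose the 9 positions: C(25,9) = 2042975.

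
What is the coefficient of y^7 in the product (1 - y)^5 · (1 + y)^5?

0

Coefficient of y^7 = Σ_{j} C(5,j)·(-1)^j·C(5,7-j)·1^(7-j) for j from 2 to 5.
= 10 + (-50) + 50 + (-10) = 0.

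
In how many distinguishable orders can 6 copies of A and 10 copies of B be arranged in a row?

8008

Choose positions for the A's: C(16,6) = 8008.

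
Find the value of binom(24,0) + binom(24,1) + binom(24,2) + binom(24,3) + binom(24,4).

12951

1 + 24 + 276 + 2024 + 10626 = 12951.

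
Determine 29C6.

475020

C(29,6) = (29·28·27·26·25·24) / 6! = 342014400 / 720 = 475020.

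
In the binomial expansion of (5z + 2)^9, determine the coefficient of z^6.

10500000

The general term is C(9,j)·(5z)^j·(2)^(9-j); the z^6 term has j = 6.
C(9,6) = 84.
Coefficient = C(9,6) · 5^6 · 2^3 = 84 · 15625 · 8 = 10500000.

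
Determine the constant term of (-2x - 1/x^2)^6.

240

General term: C(6,j)·(-2x)^j·(-1/x^2)^(6-j), with x-exponent 1j − 2(6−j) = 3j − 12.
Set 3j − 12 = 0: j = 4.
C(6,4) = 15; (-2)^4 = 16; (-1)^2 = 1.
Coefficient = 15 · 16 · 1 = 240.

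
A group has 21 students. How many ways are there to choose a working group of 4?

5985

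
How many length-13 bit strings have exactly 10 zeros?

286

Choose the 10 positions: C(13,10) = 286.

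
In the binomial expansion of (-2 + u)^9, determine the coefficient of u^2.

-4608

The general term is C(9,j)·(-2)^j·(u)^(9-j); the u^2 term has j = 7.
C(9,7) = 36.
Coefficient = C(9,7) · (-2)^7 = 36 · (-128) = -4608.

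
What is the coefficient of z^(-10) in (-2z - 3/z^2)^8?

General term: C(8,j)·(-2z)^j·(-3/z^2)^(8-j), with z-exponent 1j − 2(8−j) = 3j − 16.
Set 3j − 16 = -10: j = 2.
C(8,2) = 28; (-2)^2 = 4; (-3)^6 = 729.
Coefficient = 28 · 4 · 729 = 81648.

81648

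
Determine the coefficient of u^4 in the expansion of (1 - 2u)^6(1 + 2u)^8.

Coefficient of u^4 = Σ_{j} C(6,j)·(-2)^j·C(8,4-j)·2^(4-j) for j from 0 to 4.
= 1120 + (-5376) + 6720 + (-2560) + 240 = 144.

144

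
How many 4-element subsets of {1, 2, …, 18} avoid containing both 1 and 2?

2940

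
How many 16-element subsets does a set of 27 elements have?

13037895

C(27,16) = C(27,11) by symmetry.
C(27,11) = (27·26·25·24·23·22·21·20·19·18·17) / 11! = 520431047136000 / 39916800 = 13037895.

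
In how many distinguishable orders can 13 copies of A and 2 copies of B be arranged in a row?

Choose positions for the A's: C(15,13) = 105.

105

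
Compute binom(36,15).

5567902560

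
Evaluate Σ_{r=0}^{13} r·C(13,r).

Since r·C(13,r) = 13·C(12,r−1), the sum is 13·2^12 = 13·4096 = 53248.

53248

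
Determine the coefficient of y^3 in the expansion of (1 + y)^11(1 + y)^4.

(1 + y)^11(1 + y)^4 = (1 + y)^15, so the coefficient of y^3 is C(15,3)·1^3 = 455·1 = 455.

455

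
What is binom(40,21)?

131282408400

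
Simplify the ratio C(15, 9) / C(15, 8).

7/9

C(n,k+1)/C(n,k) = (n−k)/(k+1) = (15−8)/(8+1) = 7/9.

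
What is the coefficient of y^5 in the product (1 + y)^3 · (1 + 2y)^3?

36

Coefficient of y^5 = Σ_{j} C(3,j)·1^j·C(3,5-j)·2^(5-j) for j from 2 to 3.
= 24 + 12 = 36.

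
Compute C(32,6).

906192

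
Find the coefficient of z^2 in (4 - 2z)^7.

The general term is C(7,j)·(4)^j·(-2z)^(7-j); the z^2 term has j = 5.
C(7,5) = 21.
Coefficient = C(7,5) · 4^5 · (-2)^2 = 21 · 1024 · 4 = 86016.

86016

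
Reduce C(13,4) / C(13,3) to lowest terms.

C(n,k+1)/C(n,k) = (n−k)/(k+1) = (13−3)/(3+1) = 10/4 = 5/2.

5/2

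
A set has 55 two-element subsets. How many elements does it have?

11

n(n−1)/2 = 55 ⇒ n(n−1) = 110. Since 11·10 = 110, n = 11.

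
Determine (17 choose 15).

136

C(17,15) = C(17,2) by symmetry.
C(17,2) = (17·16) / 2! = 272 / 2 = 136.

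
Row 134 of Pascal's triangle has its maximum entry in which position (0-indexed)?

67

C(134,k) is maximized at k = 134/2 = 67.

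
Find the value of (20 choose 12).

C(20,12) = C(20,8) by symmetry.
C(20,8) = (20·19·18·17·16·15·14·13) / 8! = 5079110400 / 40320 = 125970.

125970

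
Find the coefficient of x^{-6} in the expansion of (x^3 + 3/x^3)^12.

1732104

General term: C(12,j)·(x^3)^j·(3/x^3)^(12-j), with x-exponent 3j − 3(12−j) = 6j − 36.
Set 6j − 36 = -6: j = 5.
C(12,5) = 792; 1^5 = 1; 3^7 = 2187.
Coefficient = 792 · 1 · 2187 = 1732104.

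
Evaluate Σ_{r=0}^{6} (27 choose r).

397594

1 + 27 + 351 + 2925 + 17550 + 80730 + 296010 = 397594.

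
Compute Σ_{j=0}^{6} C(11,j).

1 + 11 + 55 + 165 + 330 + 462 + 462 = 1486.

1486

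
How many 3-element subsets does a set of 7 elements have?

C(7,3) = (7·6·5) / 3! = 210 / 6 = 35.

35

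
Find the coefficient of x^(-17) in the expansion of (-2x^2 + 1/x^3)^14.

-64064

General term: C(14,j)·(-2x^2)^j·(1/x^3)^(14-j), with x-exponent 2j − 3(14−j) = 5j − 42.
Set 5j − 42 = -17: j = 5.
C(14,5) = 2002; (-2)^5 = -32; 1^9 = 1.
Coefficient = 2002 · (-32) · 1 = -64064.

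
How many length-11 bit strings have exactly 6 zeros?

Choose the 6 positions: C(11,6) = 462.

462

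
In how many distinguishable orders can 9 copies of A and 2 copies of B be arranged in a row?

Choose positions for the A's: C(11,9) = 55.

55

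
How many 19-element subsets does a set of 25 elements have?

177100

C(25,19) = C(25,6) by symmetry.
C(25,6) = (25·24·23·22·21·20) / 6! = 127512000 / 720 = 177100.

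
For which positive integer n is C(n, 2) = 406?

29

n(n−1)/2 = 406 ⇒ n(n−1) = 812. Since 29·28 = 812, n = 29.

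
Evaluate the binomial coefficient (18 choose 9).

48620

C(18,9) = (18·17·16·15·14·13·12·11·10) / 9! = 17643225600 / 362880 = 48620.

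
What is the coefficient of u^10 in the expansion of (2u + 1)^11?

11264

The general term is C(11,j)·(2u)^j·(1)^(11-j); the u^10 term has j = 10.
C(11,10) = 11.
Coefficient = C(11,10) · 2^10 = 11 · 1024 = 11264.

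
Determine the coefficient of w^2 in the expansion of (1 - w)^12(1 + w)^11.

-11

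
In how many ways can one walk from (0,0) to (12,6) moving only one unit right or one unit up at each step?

18564

Each path is a sequence of 18 steps with 12 rights: C(18,12) = 18564.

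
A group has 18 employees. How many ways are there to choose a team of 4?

3060

This is C(18,4) = 3060.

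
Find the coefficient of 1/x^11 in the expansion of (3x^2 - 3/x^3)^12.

General term: C(12,j)·(3x^2)^j·(-3/x^3)^(12-j), with x-exponent 2j − 3(12−j) = 5j − 36.
Set 5j − 36 = -11: j = 5.
C(12,5) = 792; 3^5 = 243; (-3)^7 = -2187.
Coefficient = 792 · 243 · (-2187) = -420901272.

-420901272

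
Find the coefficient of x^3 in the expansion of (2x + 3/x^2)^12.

3041280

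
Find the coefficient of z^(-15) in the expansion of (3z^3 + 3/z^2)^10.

590490

General term: C(10,j)·(3z^3)^j·(3/z^2)^(10-j), with z-exponent 3j − 2(10−j) = 5j − 20.
Set 5j − 20 = -15: j = 1.
C(10,1) = 10; 3^1 = 3; 3^9 = 19683.
Coefficient = 10 · 3 · 19683 = 590490.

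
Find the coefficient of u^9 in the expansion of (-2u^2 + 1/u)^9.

General term: C(9,j)·(-2u^2)^j·(1/u)^(9-j), with u-exponent 2j − 1(9−j) = 3j − 9.
Set 3j − 9 = 9: j = 6.
C(9,6) = 84; (-2)^6 = 64; 1^3 = 1.
Coefficient = 84 · 64 · 1 = 5376.

5376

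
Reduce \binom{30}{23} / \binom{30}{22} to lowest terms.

C(n,k+1)/C(n,k) = (n−k)/(k+1) = (30−22)/(22+1) = 8/23.

8/23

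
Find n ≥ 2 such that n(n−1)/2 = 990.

45

n(n−1)/2 = 990 ⇒ n(n−1) = 1980. Since 45·44 = 1980, n = 45.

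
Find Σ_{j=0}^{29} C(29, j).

The entries of row 29 sum to 2^29 = 536870912.

536870912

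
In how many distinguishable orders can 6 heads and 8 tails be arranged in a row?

3003

Choose positions for the heads: C(14,6) = 3003.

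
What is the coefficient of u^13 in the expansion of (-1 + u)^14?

-14

The general term is C(14,j)·(-1)^j·(u)^(14-j); the u^13 term has j = 1.
C(14,1) = 14.
Coefficient = C(14,1) · (-1)^1 = 14 · (-1) = -14.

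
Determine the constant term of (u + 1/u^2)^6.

15

General term: C(6,j)·(u)^j·(1/u^2)^(6-j), with u-exponent 1j − 2(6−j) = 3j − 12.
Set 3j − 12 = 0: j = 4.
C(6,4) = 15; 1^4 = 1; 1^2 = 1.
Coefficient = 15 · 1 · 1 = 15.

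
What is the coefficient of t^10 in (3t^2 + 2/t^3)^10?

1180980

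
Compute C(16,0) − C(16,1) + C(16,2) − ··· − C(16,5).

The partial alternating sum Σ_{k=0}^{5} (−1)^k C(16,k) = (−1)^5 C(15,5) = -3003.

-3003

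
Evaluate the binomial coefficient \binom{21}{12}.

293930

C(21,12) = C(21,9) by symmetry.
C(21,9) = (21·20·19·18·17·16·15·14·13) / 9! = 106661318400 / 362880 = 293930.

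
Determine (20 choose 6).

C(20,6) = (20·19·18·17·16·15) / 6! = 27907200 / 720 = 38760.

38760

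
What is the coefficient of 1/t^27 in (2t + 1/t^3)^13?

2288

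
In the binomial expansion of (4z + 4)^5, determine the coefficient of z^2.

10240

The general term is C(5,j)·(4z)^j·(4)^(5-j); the z^2 term has j = 2.
C(5,2) = 10.
Coefficient = C(5,2) · 4^2 · 4^3 = 10 · 16 · 64 = 10240.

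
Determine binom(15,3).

455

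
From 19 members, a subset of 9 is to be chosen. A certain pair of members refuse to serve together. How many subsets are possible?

72930

All 9-subsets: C(19,9) = 92378. Those containing both fixed elements: C(17,7) = 19448.
92378 − 19448 = 72930.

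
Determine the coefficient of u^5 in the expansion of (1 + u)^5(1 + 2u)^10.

Coefficient of u^5 = Σ_{j} C(5,j)·1^j·C(10,5-j)·2^(5-j) for j from 0 to 5.
= 8064 + 16800 + 9600 + 1800 + 100 + 1 = 36365.

36365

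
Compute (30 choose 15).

C(30,15) = (30·29·28·27·26·25·24·23·22·21·20·19·18·17·16) / 15! = 202843204931727360000 / 1307674368000 = 155117520.

155117520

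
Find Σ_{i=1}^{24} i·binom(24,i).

Since i·C(24,i) = 24·C(23,i−1), the sum is 24·2^23 = 24·8388608 = 201326592.

201326592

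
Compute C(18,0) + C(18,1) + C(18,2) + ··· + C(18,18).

The entries of row 18 sum to 2^18 = 262144.

262144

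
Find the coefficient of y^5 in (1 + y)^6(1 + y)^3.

126

(1 + y)^6(1 + y)^3 = (1 + y)^9, so the coefficient of y^5 is C(9,5)·1^5 = 126·1 = 126.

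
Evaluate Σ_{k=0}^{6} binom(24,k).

190051

1 + 24 + 276 + 2024 + 10626 + 42504 + 134596 = 190051.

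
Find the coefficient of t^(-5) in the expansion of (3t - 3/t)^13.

-1139940945

General term: C(13,j)·(3t)^j·(-3/t)^(13-j), with t-exponent 1j − 1(13−j) = 2j − 13.
Set 2j − 13 = -5: j = 4.
C(13,4) = 715; 3^4 = 81; (-3)^9 = -19683.
Coefficient = 715 · 81 · (-19683) = -1139940945.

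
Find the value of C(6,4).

15

C(6,4) = C(6,2) by symmetry.
C(6,2) = (6·5) / 2! = 30 / 2 = 15.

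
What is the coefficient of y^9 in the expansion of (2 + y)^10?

The general term is C(10,j)·(2)^j·(y)^(10-j); the y^9 term has j = 1.
C(10,1) = 10.
Coefficient = C(10,1) · 2^1 = 10 · 2 = 20.

20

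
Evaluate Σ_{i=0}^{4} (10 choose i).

1 + 10 + 45 + 120 + 210 = 386.

386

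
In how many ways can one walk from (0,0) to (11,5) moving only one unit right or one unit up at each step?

4368

Each path is a sequence of 16 steps with 11 rights: C(16,11) = 4368.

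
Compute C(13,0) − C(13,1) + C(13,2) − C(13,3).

The partial alternating sum Σ_{k=0}^{3} (−1)^k C(13,k) = (−1)^3 C(12,3) = -220.

-220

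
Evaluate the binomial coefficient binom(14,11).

364

C(14,11) = C(14,3) by symmetry.
C(14,3) = (14·13·12) / 3! = 2184 / 6 = 364.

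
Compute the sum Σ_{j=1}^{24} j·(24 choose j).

201326592

Differentiating (1+x)^24 and setting x=1: Σ j·C(24,j) = 24·2^23 = 201326592.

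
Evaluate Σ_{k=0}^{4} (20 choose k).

6196

1 + 20 + 190 + 1140 + 4845 = 6196.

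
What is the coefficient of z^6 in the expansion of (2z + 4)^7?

The general term is C(7,j)·(2z)^j·(4)^(7-j); the z^6 term has j = 6.
C(7,6) = 7.
Coefficient = C(7,6) · 2^6 · 4^1 = 7 · 64 · 4 = 1792.

1792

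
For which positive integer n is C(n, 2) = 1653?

58

n(n−1)/2 = 1653 ⇒ n(n−1) = 3306. Since 58·57 = 3306, n = 58.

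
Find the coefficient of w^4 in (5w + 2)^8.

700000

The general term is C(8,j)·(5w)^j·(2)^(8-j); the w^4 term has j = 4.
C(8,4) = 70.
Coefficient = C(8,4) · 5^4 · 2^4 = 70 · 625 · 16 = 700000.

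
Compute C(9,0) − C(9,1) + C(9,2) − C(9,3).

The partial alternating sum Σ_{k=0}^{3} (−1)^k C(9,k) = (−1)^3 C(8,3) = -56.

-56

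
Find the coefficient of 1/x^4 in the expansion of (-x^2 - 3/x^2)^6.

1215

General term: C(6,j)·(-x^2)^j·(-3/x^2)^(6-j), with x-exponent 2j − 2(6−j) = 4j − 12.
Set 4j − 12 = -4: j = 2.
C(6,2) = 15; (-1)^2 = 1; (-3)^4 = 81.
Coefficient = 15 · 1 · 81 = 1215.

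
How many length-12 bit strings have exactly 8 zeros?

495

Choose the 8 positions: C(12,8) = 495.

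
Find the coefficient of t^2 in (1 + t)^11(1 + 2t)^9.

Coefficient of t^2 = Σ_{j} C(11,j)·1^j·C(9,2-j)·2^(2-j) for j from 0 to 2.
= 144 + 198 + 55 = 397.

397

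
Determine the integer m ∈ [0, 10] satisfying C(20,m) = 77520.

C(20,m) increases on 0 ≤ m ≤ 10. C(20,6) = 38760 and C(20,7) = 77520, so m = 7.

7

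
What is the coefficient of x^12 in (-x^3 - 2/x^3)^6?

General term: C(6,j)·(-x^3)^j·(-2/x^3)^(6-j), with x-exponent 3j − 3(6−j) = 6j − 18.
Set 6j − 18 = 12: j = 5.
C(6,5) = 6; (-1)^5 = -1; (-2)^1 = -2.
Coefficient = 6 · (-1) · (-2) = 12.

12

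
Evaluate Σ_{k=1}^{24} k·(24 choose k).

201326592

Differentiating (1+x)^24 and setting x=1: Σ k·C(24,k) = 24·2^23 = 201326592.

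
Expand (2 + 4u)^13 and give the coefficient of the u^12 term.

The general term is C(13,j)·(2)^j·(4u)^(13-j); the u^12 term has j = 1.
C(13,1) = 13.
Coefficient = C(13,1) · 2^1 · 4^12 = 13 · 2 · 16777216 = 436207616.

436207616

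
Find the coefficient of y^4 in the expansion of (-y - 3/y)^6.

18

General term: C(6,j)·(-y)^j·(-3/y)^(6-j), with y-exponent 1j − 1(6−j) = 2j − 6.
Set 2j − 6 = 4: j = 5.
C(6,5) = 6; (-1)^5 = -1; (-3)^1 = -3.
Coefficient = 6 · (-1) · (-3) = 18.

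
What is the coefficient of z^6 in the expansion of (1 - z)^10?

210

The general term is C(10,j)·(1)^j·(-z)^(10-j); the z^6 term has j = 4.
C(10,4) = 210.
Coefficient = C(10,4) = 210.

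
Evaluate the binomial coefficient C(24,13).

C(24,13) = C(24,11) by symmetry.
C(24,11) = (24·23·22·21·20·19·18·17·16·15·14) / 11! = 99638080819200 / 39916800 = 2496144.

2496144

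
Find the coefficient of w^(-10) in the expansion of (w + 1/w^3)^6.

15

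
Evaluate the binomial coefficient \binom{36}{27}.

94143280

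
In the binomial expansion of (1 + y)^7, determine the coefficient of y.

The general term is C(7,j)·(1)^j·(y)^(7-j); the y^1 term has j = 6.
C(7,6) = 7.
Coefficient = C(7,6) = 7.

7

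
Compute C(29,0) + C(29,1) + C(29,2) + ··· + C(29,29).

536870912

The entries of row 29 sum to 2^29 = 536870912.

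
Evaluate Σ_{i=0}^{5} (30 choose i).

1 + 30 + 435 + 4060 + 27405 + 142506 = 174437.

174437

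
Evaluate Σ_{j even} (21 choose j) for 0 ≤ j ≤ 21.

Half of (1+1)^21 + (1−1)^21 gives the even-index sum: 2^20 = 1048576.

1048576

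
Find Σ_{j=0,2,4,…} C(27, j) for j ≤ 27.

Half of (1+1)^27 + (1−1)^27 gives the even-index sum: 2^26 = 67108864.

67108864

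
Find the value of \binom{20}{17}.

C(20,17) = C(20,3) by symmetry.
C(20,3) = (20·19·18) / 3! = 6840 / 6 = 1140.

1140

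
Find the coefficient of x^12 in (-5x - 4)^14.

355468750000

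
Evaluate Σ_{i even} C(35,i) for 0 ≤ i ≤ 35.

Half of (1+1)^35 + (1−1)^35 gives the even-index sum: 2^34 = 17179869184.

17179869184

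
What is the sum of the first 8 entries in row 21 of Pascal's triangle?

198440

1 + 21 + 210 + 1330 + 5985 + 20349 + 54264 + 116280 = 198440.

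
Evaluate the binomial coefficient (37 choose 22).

9364199760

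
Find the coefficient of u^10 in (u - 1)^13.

-286

The general term is C(13,j)·(u)^j·(-1)^(13-j); the u^10 term has j = 10.
C(13,10) = 286.
Coefficient = C(13,10) · (-1)^3 = 286 · (-1) = -286.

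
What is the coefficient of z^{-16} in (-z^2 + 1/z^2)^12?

General term: C(12,j)·(-z^2)^j·(1/z^2)^(12-j), with z-exponent 2j − 2(12−j) = 4j − 24.
Set 4j − 24 = -16: j = 2.
C(12,2) = 66; (-1)^2 = 1; 1^10 = 1.
Coefficient = 66 · 1 · 1 = 66.

66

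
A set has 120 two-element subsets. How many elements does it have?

16

n(n−1)/2 = 120 ⇒ n(n−1) = 240. Since 16·15 = 240, n = 16.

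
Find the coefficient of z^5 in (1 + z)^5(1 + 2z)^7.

Coefficient of z^5 = Σ_{j} C(5,j)·1^j·C(7,5-j)·2^(5-j) for j from 0 to 5.
= 672 + 2800 + 2800 + 840 + 70 + 1 = 7183.

7183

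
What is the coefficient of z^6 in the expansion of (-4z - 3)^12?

2759049216

The general term is C(12,j)·(-4z)^j·(-3)^(12-j); the z^6 term has j = 6.
C(12,6) = 924.
Coefficient = C(12,6) · (-4)^6 · (-3)^6 = 924 · 4096 · 729 = 2759049216.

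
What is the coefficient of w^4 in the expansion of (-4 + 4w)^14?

The general term is C(14,j)·(-4)^j·(4w)^(14-j); the w^4 term has j = 10.
C(14,10) = 1001.
Coefficient = C(14,10) · (-4)^10 · 4^4 = 1001 · 1048576 · 256 = 268703891456.

268703891456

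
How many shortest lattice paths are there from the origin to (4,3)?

35

Each path is a sequence of 7 steps with 4 rights: C(7,4) = 35.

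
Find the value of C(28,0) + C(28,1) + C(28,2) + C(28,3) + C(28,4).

24158

1 + 28 + 378 + 3276 + 20475 = 24158.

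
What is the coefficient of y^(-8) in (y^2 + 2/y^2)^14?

1025024

General term: C(14,j)·(y^2)^j·(2/y^2)^(14-j), with y-exponent 2j − 2(14−j) = 4j − 28.
Set 4j − 28 = -8: j = 5.
C(14,5) = 2002; 1^5 = 1; 2^9 = 512.
Coefficient = 2002 · 1 · 512 = 1025024.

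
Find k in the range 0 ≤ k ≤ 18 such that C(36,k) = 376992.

C(36,k) increases on 0 ≤ k ≤ 18. C(36,4) = 58905 and C(36,5) = 376992, so k = 5.

5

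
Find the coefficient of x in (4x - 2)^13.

The general term is C(13,j)·(4x)^j·(-2)^(13-j); the x^1 term has j = 1.
C(13,1) = 13.
Coefficient = C(13,1) · 4^1 · (-2)^12 = 13 · 4 · 4096 = 212992.

212992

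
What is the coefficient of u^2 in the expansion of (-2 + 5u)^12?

1689600

The general term is C(12,j)·(-2)^j·(5u)^(12-j); the u^2 term has j = 10.
C(12,10) = 66.
Coefficient = C(12,10) · (-2)^10 · 5^2 = 66 · 1024 · 25 = 1689600.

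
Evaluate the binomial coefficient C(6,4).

15

C(6,4) = C(6,2) by symmetry.
C(6,2) = (6·5) / 2! = 30 / 2 = 15.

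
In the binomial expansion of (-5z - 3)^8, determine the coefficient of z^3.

The general term is C(8,j)·(-5z)^j·(-3)^(8-j); the z^3 term has j = 3.
C(8,3) = 56.
Coefficient = C(8,3) · (-5)^3 · (-3)^5 = 56 · (-125) · (-243) = 1701000.

1701000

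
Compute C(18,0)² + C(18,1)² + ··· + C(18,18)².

By Vandermonde's identity, Σ C(18,j)² = C(36,18) = 9075135300.

9075135300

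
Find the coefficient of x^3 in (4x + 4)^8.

The general term is C(8,j)·(4x)^j·(4)^(8-j); the x^3 term has j = 3.
C(8,3) = 56.
Coefficient = C(8,3) · 4^3 · 4^5 = 56 · 64 · 1024 = 3670016.

3670016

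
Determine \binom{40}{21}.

C(40,21) = C(40,19) by symmetry.
C(40,19) = (40·39·38·37·36·35·34·33·32·31·30·29·28·27·26·25·24·23·22) / 19! = 15969861751731289590988800000 / 121645100408832000 = 131282408400.

131282408400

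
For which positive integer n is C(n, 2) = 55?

11

n(n−1)/2 = 55 ⇒ n(n−1) = 110. Since 11·10 = 110, n = 11.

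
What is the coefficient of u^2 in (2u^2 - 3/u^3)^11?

General term: C(11,j)·(2u^2)^j·(-3/u^3)^(11-j), with u-exponent 2j − 3(11−j) = 5j − 33.
Set 5j − 33 = 2: j = 7.
C(11,7) = 330; 2^7 = 128; (-3)^4 = 81.
Coefficient = 330 · 128 · 81 = 3421440.

3421440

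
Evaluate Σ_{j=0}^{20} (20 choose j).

Setting x = 1 in (1+x)^20 gives Σ C(20,j) = 2^20 = 1048576.

1048576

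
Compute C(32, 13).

C(32,13) = (32·31·30·29·28·27·26·25·24·23·22·21·20) / 13! = 2163102632570880000 / 6227020800 = 347373600.

347373600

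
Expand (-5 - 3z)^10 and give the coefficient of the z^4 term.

The general term is C(10,j)·(-5)^j·(-3z)^(10-j); the z^4 term has j = 6.
C(10,6) = 210.
Coefficient = C(10,6) · (-5)^6 · (-3)^4 = 210 · 15625 · 81 = 265781250.

265781250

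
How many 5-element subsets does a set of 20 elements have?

15504

C(20,5) = (20·19·18·17·16) / 5! = 1860480 / 120 = 15504.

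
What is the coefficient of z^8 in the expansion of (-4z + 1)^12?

The general term is C(12,j)·(-4z)^j·(1)^(12-j); the z^8 term has j = 8.
C(12,8) = 495.
Coefficient = C(12,8) · (-4)^8 = 495 · 65536 = 32440320.

32440320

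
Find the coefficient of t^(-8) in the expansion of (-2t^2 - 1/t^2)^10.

960

General term: C(10,j)·(-2t^2)^j·(-1/t^2)^(10-j), with t-exponent 2j − 2(10−j) = 4j − 20.
Set 4j − 20 = -8: j = 3.
C(10,3) = 120; (-2)^3 = -8; (-1)^7 = -1.
Coefficient = 120 · (-8) · (-1) = 960.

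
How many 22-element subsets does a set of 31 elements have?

C(31,22) = C(31,9) by symmetry.
C(31,9) = (31·30·29·28·27·26·25·24·23) / 9! = 7315688016000 / 362880 = 20160075.

20160075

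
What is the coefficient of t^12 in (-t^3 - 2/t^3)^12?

General term: C(12,j)·(-t^3)^j·(-2/t^3)^(12-j), with t-exponent 3j − 3(12−j) = 6j − 36.
Set 6j − 36 = 12: j = 8.
C(12,8) = 495; (-1)^8 = 1; (-2)^4 = 16.
Coefficient = 495 · 1 · 16 = 7920.

7920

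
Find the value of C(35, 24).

417225900

C(35,24) = C(35,11) by symmetry.
C(35,11) = (35·34·33·32·31·30·29·28·27·26·25) / 11! = 16654322805120000 / 39916800 = 417225900.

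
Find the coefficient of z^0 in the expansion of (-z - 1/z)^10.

252

General term: C(10,j)·(-z)^j·(-1/z)^(10-j), with z-exponent 1j − 1(10−j) = 2j − 10.
Set 2j − 10 = 0: j = 5.
C(10,5) = 252; (-1)^5 = -1; (-1)^5 = -1.
Coefficient = 252 · (-1) · (-1) = 252.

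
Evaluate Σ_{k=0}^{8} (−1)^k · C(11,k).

45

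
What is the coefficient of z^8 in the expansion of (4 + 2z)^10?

184320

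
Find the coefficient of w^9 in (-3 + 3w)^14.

-9575503938

The general term is C(14,j)·(-3)^j·(3w)^(14-j); the w^9 term has j = 5.
C(14,5) = 2002.
Coefficient = C(14,5) · (-3)^5 · 3^9 = 2002 · (-243) · 19683 = -9575503938.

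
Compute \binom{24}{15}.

C(24,15) = C(24,9) by symmetry.
C(24,9) = (24·23·22·21·20·19·18·17·16) / 9! = 474467051520 / 362880 = 1307504.

1307504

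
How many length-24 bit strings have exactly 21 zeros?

2024

Choose the 21 positions: C(24,21) = 2024.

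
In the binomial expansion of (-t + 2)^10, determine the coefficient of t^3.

-15360

The general term is C(10,j)·(-t)^j·(2)^(10-j); the t^3 term has j = 3.
C(10,3) = 120.
Coefficient = C(10,3) · (-1)^3 · 2^7 = 120 · (-1) · 128 = -15360.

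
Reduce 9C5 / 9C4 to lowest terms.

1

C(n,k+1)/C(n,k) = (n−k)/(k+1) = (9−4)/(4+1) = 5/5 = 1.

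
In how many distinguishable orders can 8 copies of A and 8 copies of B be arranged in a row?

12870

Choose positions for the A's: C(16,8) = 12870.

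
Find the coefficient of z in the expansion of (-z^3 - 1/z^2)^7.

General term: C(7,j)·(-z^3)^j·(-1/z^2)^(7-j), with z-exponent 3j − 2(7−j) = 5j − 14.
Set 5j − 14 = 1: j = 3.
C(7,3) = 35; (-1)^3 = -1; (-1)^4 = 1.
Coefficient = 35 · (-1) · 1 = -35.

-35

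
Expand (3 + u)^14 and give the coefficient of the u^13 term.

42

The general term is C(14,j)·(3)^j·(u)^(14-j); the u^13 term has j = 1.
C(14,1) = 14.
Coefficient = C(14,1) · 3^1 = 14 · 3 = 42.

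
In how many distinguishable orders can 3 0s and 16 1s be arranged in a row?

Choose positions for the 0s: C(19,3) = 969.

969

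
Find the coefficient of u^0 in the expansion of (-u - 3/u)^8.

General term: C(8,j)·(-u)^j·(-3/u)^(8-j), with u-exponent 1j − 1(8−j) = 2j − 8.
Set 2j − 8 = 0: j = 4.
C(8,4) = 70; (-1)^4 = 1; (-3)^4 = 81.
Coefficient = 70 · 1 · 81 = 5670.

5670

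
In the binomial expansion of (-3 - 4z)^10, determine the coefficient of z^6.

69672960

The general term is C(10,j)·(-3)^j·(-4z)^(10-j); the z^6 term has j = 4.
C(10,4) = 210.
Coefficient = C(10,4) · (-3)^4 · (-4)^6 = 210 · 81 · 4096 = 69672960.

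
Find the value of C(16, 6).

C(16,6) = (16·15·14·13·12·11) / 6! = 5765760 / 720 = 8008.

8008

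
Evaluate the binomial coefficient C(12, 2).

66

C(12,2) = (12·11) / 2! = 132 / 2 = 66.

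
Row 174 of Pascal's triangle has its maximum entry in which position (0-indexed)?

C(174,k) is maximized at k = 174/2 = 87.

87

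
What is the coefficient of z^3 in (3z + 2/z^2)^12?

34642080

General term: C(12,j)·(3z)^j·(2/z^2)^(12-j), with z-exponent 1j − 2(12−j) = 3j − 24.
Set 3j − 24 = 3: j = 9.
C(12,9) = 220; 3^9 = 19683; 2^3 = 8.
Coefficient = 220 · 19683 · 8 = 34642080.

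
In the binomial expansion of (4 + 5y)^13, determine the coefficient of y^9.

The general term is C(13,j)·(4)^j·(5y)^(13-j); the y^9 term has j = 4.
C(13,4) = 715.
Coefficient = C(13,4) · 4^4 · 5^9 = 715 · 256 · 1953125 = 357500000000.

357500000000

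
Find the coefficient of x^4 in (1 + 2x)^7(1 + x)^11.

10900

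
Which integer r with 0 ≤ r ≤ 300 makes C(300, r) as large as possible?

C(300,r) is maximized at r = 300/2 = 150.

150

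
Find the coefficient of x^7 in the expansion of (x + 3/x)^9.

General term: C(9,j)·(x)^j·(3/x)^(9-j), with x-exponent 1j − 1(9−j) = 2j − 9.
Set 2j − 9 = 7: j = 8.
C(9,8) = 9; 1^8 = 1; 3^1 = 3.
Coefficient = 9 · 1 · 3 = 27.

27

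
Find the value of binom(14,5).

2002

C(14,5) = (14·13·12·11·10) / 5! = 240240 / 120 = 2002.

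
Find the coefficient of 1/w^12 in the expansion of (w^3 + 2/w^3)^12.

General term: C(12,j)·(w^3)^j·(2/w^3)^(12-j), with w-exponent 3j − 3(12−j) = 6j − 36.
Set 6j − 36 = -12: j = 4.
C(12,4) = 495; 1^4 = 1; 2^8 = 256.
Coefficient = 495 · 1 · 256 = 126720.

126720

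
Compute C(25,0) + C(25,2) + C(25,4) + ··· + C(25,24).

16777216

Even-r terms of row 25 sum to 2^24 = 16777216.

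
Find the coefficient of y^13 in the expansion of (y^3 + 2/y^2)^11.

General term: C(11,j)·(y^3)^j·(2/y^2)^(11-j), with y-exponent 3j − 2(11−j) = 5j − 22.
Set 5j − 22 = 13: j = 7.
C(11,7) = 330; 1^7 = 1; 2^4 = 16.
Coefficient = 330 · 1 · 16 = 5280.

5280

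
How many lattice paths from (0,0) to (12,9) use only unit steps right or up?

293930

Each path is a sequence of 21 steps with 12 rights: C(21,12) = 293930.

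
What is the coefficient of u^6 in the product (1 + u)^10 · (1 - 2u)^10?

1770

Coefficient of u^6 = Σ_{j} C(10,j)·1^j·C(10,6-j)·(-2)^(6-j) for j from 0 to 6.
= 13440 + (-80640) + 151200 + (-115200) + 37800 + (-5040) + 210 = 1770.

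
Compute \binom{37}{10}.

C(37,10) = (37·36·35·34·33·32·31·30·29·28) / 10! = 1264020397516800 / 3628800 = 348330136.

348330136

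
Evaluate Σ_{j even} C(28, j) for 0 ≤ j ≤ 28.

134217728

Half of (1+1)^28 + (1−1)^28 gives the even-index sum: 2^27 = 134217728.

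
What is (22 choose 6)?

74613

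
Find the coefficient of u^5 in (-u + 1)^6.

The general term is C(6,j)·(-u)^j·(1)^(6-j); the u^5 term has j = 5.
C(6,5) = 6.
Coefficient = C(6,5) · (-1)^5 = 6 · (-1) = -6.

-6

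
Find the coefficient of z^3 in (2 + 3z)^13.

7907328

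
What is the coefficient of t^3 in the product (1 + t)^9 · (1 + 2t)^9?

Coefficient of t^3 = Σ_{j} C(9,j)·1^j·C(9,3-j)·2^(3-j) for j from 0 to 3.
= 672 + 1296 + 648 + 84 = 2700.

2700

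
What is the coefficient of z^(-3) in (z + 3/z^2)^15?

3648645

General term: C(15,j)·(z)^j·(3/z^2)^(15-j), with z-exponent 1j − 2(15−j) = 3j − 30.
Set 3j − 30 = -3: j = 9.
C(15,9) = 5005; 1^9 = 1; 3^6 = 729.
Coefficient = 5005 · 1 · 729 = 3648645.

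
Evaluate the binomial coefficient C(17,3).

680

C(17,3) = (17·16·15) / 3! = 4080 / 6 = 680.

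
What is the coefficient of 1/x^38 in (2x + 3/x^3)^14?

General term: C(14,j)·(2x)^j·(3/x^3)^(14-j), with x-exponent 1j − 3(14−j) = 4j − 42.
Set 4j − 42 = -38: j = 1.
C(14,1) = 14; 2^1 = 2; 3^13 = 1594323.
Coefficient = 14 · 2 · 1594323 = 44641044.

44641044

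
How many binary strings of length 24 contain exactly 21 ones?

2024

Choose the 21 positions: C(24,21) = 2024.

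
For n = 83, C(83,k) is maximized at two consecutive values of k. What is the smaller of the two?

For odd n = 83, C(83,k) peaks at k = (n−1)/2 and (n+1)/2; the smaller is 41.

41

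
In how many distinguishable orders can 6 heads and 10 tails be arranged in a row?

Choose positions for the heads: C(16,6) = 8008.

8008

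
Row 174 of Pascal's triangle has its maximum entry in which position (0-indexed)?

C(174,i) is maximized at i = 174/2 = 87.

87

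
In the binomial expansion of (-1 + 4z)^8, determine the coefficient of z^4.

The general term is C(8,j)·(-1)^j·(4z)^(8-j); the z^4 term has j = 4.
C(8,4) = 70.
Coefficient = C(8,4) · 4^4 = 70 · 256 = 17920.

17920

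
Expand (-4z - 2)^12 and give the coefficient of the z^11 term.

The general term is C(12,j)·(-4z)^j·(-2)^(12-j); the z^11 term has j = 11.
C(12,11) = 12.
Coefficient = C(12,11) · (-4)^11 · (-2)^1 = 12 · (-4194304) · (-2) = 100663296.

100663296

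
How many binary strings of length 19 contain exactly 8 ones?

75582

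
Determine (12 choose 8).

495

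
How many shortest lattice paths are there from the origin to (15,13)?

Each path is a sequence of 28 steps with 15 rights: C(28,15) = 37442160.

37442160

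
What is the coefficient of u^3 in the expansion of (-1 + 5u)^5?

1250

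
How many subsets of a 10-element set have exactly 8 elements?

Choose the 8 positions: C(10,8) = 45.

45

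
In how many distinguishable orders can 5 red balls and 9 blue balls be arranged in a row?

Choose positions for the red balls: C(14,5) = 2002.

2002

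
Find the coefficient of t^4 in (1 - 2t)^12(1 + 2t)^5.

-960

Coefficient of t^4 = Σ_{j} C(12,j)·(-2)^j·C(5,4-j)·2^(4-j) for j from 0 to 4.
= 80 + (-1920) + 10560 + (-17600) + 7920 = -960.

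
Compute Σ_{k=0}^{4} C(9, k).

256

1 + 9 + 36 + 84 + 126 = 256.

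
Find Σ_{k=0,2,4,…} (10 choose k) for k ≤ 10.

512

Even-k terms of row 10 sum to 2^9 = 512.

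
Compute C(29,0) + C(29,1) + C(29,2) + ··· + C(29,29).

536870912

The entries of row 29 sum to 2^29 = 536870912.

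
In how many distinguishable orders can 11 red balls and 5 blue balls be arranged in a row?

Choose positions for the red balls: C(16,11) = 4368.

4368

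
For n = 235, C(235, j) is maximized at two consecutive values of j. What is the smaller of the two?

117

For odd n = 235, C(235,j) peaks at j = (n−1)/2 and (n+1)/2; the smaller is 117.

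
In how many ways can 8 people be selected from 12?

This is C(12,8) = 495.

495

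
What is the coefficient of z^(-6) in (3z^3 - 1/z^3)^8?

-1512

General term: C(8,j)·(3z^3)^j·(-1/z^3)^(8-j), with z-exponent 3j − 3(8−j) = 6j − 24.
Set 6j − 24 = -6: j = 3.
C(8,3) = 56; 3^3 = 27; (-1)^5 = -1.
Coefficient = 56 · 27 · (-1) = -1512.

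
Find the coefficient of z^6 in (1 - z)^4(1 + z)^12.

-88

Coefficient of z^6 = Σ_{j} C(4,j)·(-1)^j·C(12,6-j)·1^(6-j) for j from 0 to 4.
= 924 + (-3168) + 2970 + (-880) + 66 = -88.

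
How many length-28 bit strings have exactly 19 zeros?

Choose the 19 positions: C(28,19) = 6906900.

6906900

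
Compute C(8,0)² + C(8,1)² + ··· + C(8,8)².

12870

By Vandermonde's identity, Σ C(8,r)² = C(16,8) = 12870.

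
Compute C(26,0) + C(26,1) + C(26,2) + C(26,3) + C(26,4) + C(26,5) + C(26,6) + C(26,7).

971712

1 + 26 + 325 + 2600 + 14950 + 65780 + 230230 + 657800 = 971712.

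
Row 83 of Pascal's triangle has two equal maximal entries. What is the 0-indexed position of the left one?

For odd n = 83, C(83,r) peaks at r = (n−1)/2 and (n+1)/2; the lower is 41.

41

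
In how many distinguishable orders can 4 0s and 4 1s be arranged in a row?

Choose positions for the 0s: C(8,4) = 70.

70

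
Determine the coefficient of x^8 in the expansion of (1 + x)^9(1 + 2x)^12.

6539625

Coefficient of x^8 = Σ_{j} C(9,j)·1^j·C(12,8-j)·2^(8-j) for j from 0 to 8.
= 126720 + 912384 + 2128896 + 2128896 + 997920 + 221760 + 22176 + 864 + 9 = 6539625.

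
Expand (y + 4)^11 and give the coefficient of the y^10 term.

44

The general term is C(11,j)·(y)^j·(4)^(11-j); the y^10 term has j = 10.
C(11,10) = 11.
Coefficient = C(11,10) · 4^1 = 11 · 4 = 44.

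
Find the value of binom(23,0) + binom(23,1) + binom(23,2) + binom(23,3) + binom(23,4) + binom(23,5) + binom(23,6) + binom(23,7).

390656

1 + 23 + 253 + 1771 + 8855 + 33649 + 100947 + 245157 = 390656.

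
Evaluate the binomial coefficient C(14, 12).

91

C(14,12) = C(14,2) by symmetry.
C(14,2) = (14·13) / 2! = 182 / 2 = 91.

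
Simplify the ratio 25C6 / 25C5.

C(n,k+1)/C(n,k) = (n−k)/(k+1) = (25−5)/(5+1) = 20/6 = 10/3.

10/3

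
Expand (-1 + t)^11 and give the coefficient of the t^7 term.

The general term is C(11,j)·(-1)^j·(t)^(11-j); the t^7 term has j = 4.
C(11,4) = 330.
Coefficient = C(11,4) = 330.

330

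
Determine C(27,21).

296010

C(27,21) = C(27,6) by symmetry.
C(27,6) = (27·26·25·24·23·22) / 6! = 213127200 / 720 = 296010.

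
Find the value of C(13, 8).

C(13,8) = C(13,5) by symmetry.
C(13,5) = (13·12·11·10·9) / 5! = 154440 / 120 = 1287.

1287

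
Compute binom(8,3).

56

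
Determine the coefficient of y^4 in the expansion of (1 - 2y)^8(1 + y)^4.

Coefficient of y^4 = Σ_{j} C(8,j)·(-2)^j·C(4,4-j)·1^(4-j) for j from 0 to 4.
= 1 + (-64) + 672 + (-1792) + 1120 = -63.

-63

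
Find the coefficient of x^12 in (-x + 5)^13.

65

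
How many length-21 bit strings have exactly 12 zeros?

Choose the 12 positions: C(21,12) = 293930.

293930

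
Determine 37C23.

C(37,23) = C(37,14) by symmetry.
C(37,14) = (37·36·35·34·33·32·31·30·29·28·27·26·25·24) / 14! = 532405391434076160000 / 87178291200 = 6107086800.

6107086800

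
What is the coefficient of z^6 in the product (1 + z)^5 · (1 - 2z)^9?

Coefficient of z^6 = Σ_{j} C(5,j)·1^j·C(9,6-j)·(-2)^(6-j) for j from 0 to 5.
= 5376 + (-20160) + 20160 + (-6720) + 720 + (-18) = -642.

-642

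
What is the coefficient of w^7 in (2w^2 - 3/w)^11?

General term: C(11,j)·(2w^2)^j·(-3/w)^(11-j), with w-exponent 2j − 1(11−j) = 3j − 11.
Set 3j − 11 = 7: j = 6.
C(11,6) = 462; 2^6 = 64; (-3)^5 = -243.
Coefficient = 462 · 64 · (-243) = -7185024.

-7185024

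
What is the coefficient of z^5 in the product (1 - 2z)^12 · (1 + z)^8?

1896

Coefficient of z^5 = Σ_{j} C(12,j)·(-2)^j·C(8,5-j)·1^(5-j) for j from 0 to 5.
= 56 + (-1680) + 14784 + (-49280) + 63360 + (-25344) = 1896.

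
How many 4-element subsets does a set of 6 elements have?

15

C(6,4) = C(6,2) by symmetry.
C(6,2) = (6·5) / 2! = 30 / 2 = 15.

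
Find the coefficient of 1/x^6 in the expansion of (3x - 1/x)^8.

General term: C(8,j)·(3x)^j·(-1/x)^(8-j), with x-exponent 1j − 1(8−j) = 2j − 8.
Set 2j − 8 = -6: j = 1.
C(8,1) = 8; 3^1 = 3; (-1)^7 = -1.
Coefficient = 8 · 3 · (-1) = -24.

-24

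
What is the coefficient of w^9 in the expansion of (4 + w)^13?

The general term is C(13,j)·(4)^j·(w)^(13-j); the w^9 term has j = 4.
C(13,4) = 715.
Coefficient = C(13,4) · 4^4 = 715 · 256 = 183040.

183040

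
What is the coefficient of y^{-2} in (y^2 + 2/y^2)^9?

4032

General term: C(9,j)·(y^2)^j·(2/y^2)^(9-j), with y-exponent 2j − 2(9−j) = 4j − 18.
Set 4j − 18 = -2: j = 4.
C(9,4) = 126; 1^4 = 1; 2^5 = 32.
Coefficient = 126 · 1 · 32 = 4032.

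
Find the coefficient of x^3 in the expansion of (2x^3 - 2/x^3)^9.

64512

General term: C(9,j)·(2x^3)^j·(-2/x^3)^(9-j), with x-exponent 3j − 3(9−j) = 6j − 27.
Set 6j − 27 = 3: j = 5.
C(9,5) = 126; 2^5 = 32; (-2)^4 = 16.
Coefficient = 126 · 32 · 16 = 64512.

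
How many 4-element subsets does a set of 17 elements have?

2380

C(17,4) = (17·16·15·14) / 4! = 57120 / 24 = 2380.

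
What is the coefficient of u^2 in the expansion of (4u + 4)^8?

The general term is C(8,j)·(4u)^j·(4)^(8-j); the u^2 term has j = 2.
C(8,2) = 28.
Coefficient = C(8,2) · 4^2 · 4^6 = 28 · 16 · 4096 = 1835008.

1835008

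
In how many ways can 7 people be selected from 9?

36

This is C(9,7) = 36.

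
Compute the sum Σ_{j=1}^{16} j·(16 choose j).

524288

Differentiating (1+x)^16 and setting x=1: Σ j·C(16,j) = 16·2^15 = 524288.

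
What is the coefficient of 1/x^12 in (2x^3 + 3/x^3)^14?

1260971712

General term: C(14,j)·(2x^3)^j·(3/x^3)^(14-j), with x-exponent 3j − 3(14−j) = 6j − 42.
Set 6j − 42 = -12: j = 5.
C(14,5) = 2002; 2^5 = 32; 3^9 = 19683.
Coefficient = 2002 · 32 · 19683 = 1260971712.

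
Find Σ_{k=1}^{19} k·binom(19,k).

4980736

Since k·C(19,k) = 19·C(18,k−1), the sum is 19·2^18 = 19·262144 = 4980736.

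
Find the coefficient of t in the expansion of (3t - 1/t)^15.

-42220035

General term: C(15,j)·(3t)^j·(-1/t)^(15-j), with t-exponent 1j − 1(15−j) = 2j − 15.
Set 2j − 15 = 1: j = 8.
C(15,8) = 6435; 3^8 = 6561; (-1)^7 = -1.
Coefficient = 6435 · 6561 · (-1) = -42220035.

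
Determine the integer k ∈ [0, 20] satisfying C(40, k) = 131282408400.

C(40,k) increases on 0 ≤ k ≤ 20. C(40,18) = 113380261800 and C(40,19) = 131282408400, so k = 19.

19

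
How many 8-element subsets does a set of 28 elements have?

3108105

C(28,8) = (28·27·26·25·24·23·22·21) / 8! = 125318793600 / 40320 = 3108105.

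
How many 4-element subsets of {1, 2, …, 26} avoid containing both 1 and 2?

All 4-subsets: C(26,4) = 14950. Those containing both fixed elements: C(24,2) = 276.
14950 − 276 = 14674.

14674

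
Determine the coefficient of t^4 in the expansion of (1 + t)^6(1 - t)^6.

15

Coefficient of t^4 = Σ_{j} C(6,j)·1^j·C(6,4-j)·(-1)^(4-j) for j from 0 to 4.
= 15 + (-120) + 225 + (-120) + 15 = 15.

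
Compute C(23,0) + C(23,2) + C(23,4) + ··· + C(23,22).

4194304

Even-i terms of row 23 sum to 2^22 = 4194304.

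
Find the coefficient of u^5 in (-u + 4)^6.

The general term is C(6,j)·(-u)^j·(4)^(6-j); the u^5 term has j = 5.
C(6,5) = 6.
Coefficient = C(6,5) · (-1)^5 · 4^1 = 6 · (-1) · 4 = -24.

-24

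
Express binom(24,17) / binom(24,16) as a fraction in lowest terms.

8/17

C(n,k+1)/C(n,k) = (n−k)/(k+1) = (24−16)/(16+1) = 8/17.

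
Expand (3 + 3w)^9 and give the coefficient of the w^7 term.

708588

The general term is C(9,j)·(3)^j·(3w)^(9-j); the w^7 term has j = 2.
C(9,2) = 36.
Coefficient = C(9,2) · 3^2 · 3^7 = 36 · 9 · 2187 = 708588.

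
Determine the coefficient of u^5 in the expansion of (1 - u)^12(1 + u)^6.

24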